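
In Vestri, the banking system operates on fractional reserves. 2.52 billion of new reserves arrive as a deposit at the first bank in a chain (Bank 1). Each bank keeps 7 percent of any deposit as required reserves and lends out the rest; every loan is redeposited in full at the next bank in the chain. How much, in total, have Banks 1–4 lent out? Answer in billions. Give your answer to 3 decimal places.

8.435 billion

Bank i lends (1 − rr)^i of the original deposit: Bank 1 lends 2.52·0.9300 = 2.3436, Bank 2 lends 2.52·0.9300² ≈ 2.1795, and so on.
Summing a geometric series: total = 2.52·[0.9300·(1 − 0.9300^4) / (1 − 0.9300)] ≈ 8.4352 billion.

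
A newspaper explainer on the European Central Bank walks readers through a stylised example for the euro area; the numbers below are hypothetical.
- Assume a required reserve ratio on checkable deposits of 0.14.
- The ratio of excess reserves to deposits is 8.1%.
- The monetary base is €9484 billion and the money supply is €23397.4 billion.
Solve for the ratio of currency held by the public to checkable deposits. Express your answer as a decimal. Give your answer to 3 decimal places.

0.310

Using m = M/MB = 23397.4/9484 ≈ 2.467039. From m = (1 + c)/(c + rr + e), rearranging gives 1 + c = m·(c + rr + e), so c·(1 − m) = m·(rr + e) − 1.
Hence c = [m·(rr + e) − 1]/(1 − m) = [2.467039 × (0.14 + 0.081) − 1] / (1 − 2.467039) ≈ 0.310002.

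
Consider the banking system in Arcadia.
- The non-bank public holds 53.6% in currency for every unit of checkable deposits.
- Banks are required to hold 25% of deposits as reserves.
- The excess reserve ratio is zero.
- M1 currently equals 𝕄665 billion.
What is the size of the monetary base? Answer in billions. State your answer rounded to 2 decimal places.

The money multiplier is m = (1 + c) / (rr + c) = (1 + 0.536) / (0.25 + 0.536) ≈ 1.954198.
MB = M / m = 665 / 1.954198 ≈ 340.2931 billion.

𝕄340.29 billion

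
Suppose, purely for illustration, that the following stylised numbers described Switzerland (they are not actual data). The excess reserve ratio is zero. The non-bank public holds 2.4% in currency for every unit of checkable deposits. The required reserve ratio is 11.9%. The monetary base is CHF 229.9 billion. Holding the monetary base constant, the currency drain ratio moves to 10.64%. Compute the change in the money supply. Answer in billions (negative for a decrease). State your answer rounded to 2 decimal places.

-517.79 billion

Initially m₁ = (1 + 0.024) / (0.119 + 0.024) ≈ 7.160839, so M₁ = 7.160839 × 229.9 ≈ 1646.2769 billion.
After the change m₂ = (1 + 0.1064) / (0.119 + 0.1064) ≈ 4.908607, so M₂ = 4.908607 × 229.9 ≈ 1128.4887 billion.
ΔM = M₂ − M₁ = 1128.4887 − 1646.2769 = -517.7882 billion.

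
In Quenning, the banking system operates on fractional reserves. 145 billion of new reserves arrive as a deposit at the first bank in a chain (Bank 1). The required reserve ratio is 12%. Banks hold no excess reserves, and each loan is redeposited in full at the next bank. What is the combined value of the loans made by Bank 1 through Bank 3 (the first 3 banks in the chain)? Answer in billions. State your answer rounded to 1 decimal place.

338.7 billion

Bank i lends (1 − rr)^i of the original deposit: Bank 1 lends 145·0.8800 = 127.6000, Bank 2 lends 145·0.8800² = 112.2880, and so on.
Summing a geometric series: total = 145·[0.8800·(1 − 0.8800^3) / (1 − 0.8800)] ≈ 338.7014 billion.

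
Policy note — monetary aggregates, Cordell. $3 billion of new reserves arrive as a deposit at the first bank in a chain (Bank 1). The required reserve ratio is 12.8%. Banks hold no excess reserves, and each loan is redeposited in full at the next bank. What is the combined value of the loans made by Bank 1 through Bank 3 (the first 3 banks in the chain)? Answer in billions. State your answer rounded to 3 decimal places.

Bank i lends (1 − rr)^i of the original deposit: Bank 1 lends 3·0.8720 = 2.6160, Bank 2 lends 3·0.8720² ≈ 2.2812, and so on.
Summing a geometric series: total = 3·[0.8720·(1 − 0.8720^3) / (1 − 0.8720)] ≈ 6.8863 billion.

$6.886 billion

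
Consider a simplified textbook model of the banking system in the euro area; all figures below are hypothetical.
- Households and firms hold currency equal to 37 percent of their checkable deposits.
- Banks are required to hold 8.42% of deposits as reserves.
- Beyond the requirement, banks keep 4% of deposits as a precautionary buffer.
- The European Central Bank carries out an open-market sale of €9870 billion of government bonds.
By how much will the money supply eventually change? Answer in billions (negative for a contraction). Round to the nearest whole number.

-27361 billion

The money multiplier is m = (1 + c) / (rr + e + c) = (1 + 0.37) / (0.0842 + 0.04 + 0.37) ≈ 2.77216.
The sale removes 9870 billion of base, so ΔM = m × ΔMB = 2.77216 × (−9870) = -27361.2192 billion.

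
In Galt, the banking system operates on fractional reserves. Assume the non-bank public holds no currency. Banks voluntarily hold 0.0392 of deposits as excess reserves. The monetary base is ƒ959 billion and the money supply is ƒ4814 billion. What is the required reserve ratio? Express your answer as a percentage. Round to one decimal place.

16.0%

Using m = M/MB = 4814/959 ≈ 5.019812. Since m = (1 + c)/(c + rr + e), the denominator satisfies c + rr + e = (1 + c)/m = (1 + 0) / 5.019812 ≈ 0.199211.
With c = 0 and e = 0.0392, the required reserve ratio is 0.199211 − 0 − 0.0392 = 0.160011.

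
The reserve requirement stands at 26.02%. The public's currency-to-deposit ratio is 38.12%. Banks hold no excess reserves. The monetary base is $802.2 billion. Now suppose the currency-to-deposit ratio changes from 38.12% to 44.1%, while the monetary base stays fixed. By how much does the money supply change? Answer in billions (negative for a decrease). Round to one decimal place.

Initially m₁ = (1 + 0.3812) / (0.2602 + 0.3812) ≈ 2.15341, so M₁ = 2.15341 × 802.2 ≈ 1727.4655 billion.
After the change m₂ = (1 + 0.441) / (0.2602 + 0.441) ≈ 2.05505, so M₂ = 2.05505 × 802.2 ≈ 1648.5611 billion.
ΔM = M₂ − M₁ = 1648.5611 − 1727.4655 = -78.9044 billion.

-78.9 billion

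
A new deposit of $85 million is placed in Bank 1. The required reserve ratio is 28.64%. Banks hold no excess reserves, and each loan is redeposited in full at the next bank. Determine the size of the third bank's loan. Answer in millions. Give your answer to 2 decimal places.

Each bank lends a fraction (1 − rr) = 0.7136 of the deposit it receives, so Bank 3 receives 85·0.7136^2 and lends 85·0.7136^3 ≈ 30.8875 million.

$30.89 million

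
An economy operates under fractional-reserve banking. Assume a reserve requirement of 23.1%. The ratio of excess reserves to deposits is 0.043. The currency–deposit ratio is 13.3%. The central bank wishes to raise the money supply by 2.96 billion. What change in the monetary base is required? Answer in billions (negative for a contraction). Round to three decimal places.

The money multiplier is m = (1 + c) / (rr + e + c) = (1 + 0.133) / (0.231 + 0.043 + 0.133) ≈ 2.78378.
ΔMB = ΔM / m = (+2.96) / 2.78378 ≈ 1.0633 billion.

1.063 billion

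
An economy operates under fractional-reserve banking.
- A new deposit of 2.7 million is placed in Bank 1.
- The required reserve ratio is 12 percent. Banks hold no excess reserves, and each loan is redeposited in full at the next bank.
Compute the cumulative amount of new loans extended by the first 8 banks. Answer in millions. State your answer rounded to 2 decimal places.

12.68 million

Bank i lends (1 − rr)^i of the original deposit: Bank 1 lends 2.7·0.8800 = 2.3760, Bank 2 lends 2.7·0.8800² ≈ 2.0909, and so on.
Summing a geometric series: total = 2.7·[0.8800·(1 − 0.8800^8) / (1 − 0.8800)] ≈ 12.6792 million.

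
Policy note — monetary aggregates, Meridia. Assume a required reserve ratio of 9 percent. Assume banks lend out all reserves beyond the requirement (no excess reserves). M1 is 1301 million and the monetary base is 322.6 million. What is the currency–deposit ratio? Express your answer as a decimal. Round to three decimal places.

0.210

Using m = M/MB = 1301/322.6 ≈ 4.032858. From m = (1 + c)/(c + rr + e), rearranging gives 1 + c = m·(c + rr + e), so c·(1 − m) = m·(rr + e) − 1.
Hence c = [m·(rr + e) − 1]/(1 − m) = [4.032858 × (0.09 + 0) − 1] / (1 − 4.032858) ≈ 0.210047.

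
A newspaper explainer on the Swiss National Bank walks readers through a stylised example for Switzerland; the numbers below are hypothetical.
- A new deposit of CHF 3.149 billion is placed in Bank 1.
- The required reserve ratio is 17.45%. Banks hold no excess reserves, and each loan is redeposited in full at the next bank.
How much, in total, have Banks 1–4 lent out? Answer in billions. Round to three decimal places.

Bank i lends (1 − rr)^i of the original deposit: Bank 1 lends 3.149·0.8255 ≈ 2.5995, Bank 2 lends 3.149·0.8255² ≈ 2.1459, and so on.
Summing a geometric series: total = 3.149·[0.8255·(1 − 0.8255^4) / (1 − 0.8255)] ≈ 7.9791 billion.

CHF 7.979 billion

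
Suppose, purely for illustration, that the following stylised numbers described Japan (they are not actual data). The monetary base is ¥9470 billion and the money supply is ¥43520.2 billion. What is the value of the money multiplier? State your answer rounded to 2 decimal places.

4.60

The money multiplier is m = M / MB = 43520.2 / 9470 ≈ 4.59559.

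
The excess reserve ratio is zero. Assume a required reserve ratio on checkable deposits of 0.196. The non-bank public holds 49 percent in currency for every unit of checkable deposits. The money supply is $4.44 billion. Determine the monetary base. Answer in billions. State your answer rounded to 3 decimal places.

$2.044 billion

The money multiplier is m = (1 + c) / (rr + c) = (1 + 0.49) / (0.196 + 0.49) ≈ 2.17201.
MB = M / m = 4.44 / 2.17201 ≈ 2.0442 billion.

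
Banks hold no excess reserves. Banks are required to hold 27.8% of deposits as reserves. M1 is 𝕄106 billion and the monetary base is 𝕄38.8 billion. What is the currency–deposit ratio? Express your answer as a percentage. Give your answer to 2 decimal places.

13.89%

Using m = M/MB = 106/38.8 ≈ 2.731959. From m = (1 + c)/(c + rr + e), rearranging gives 1 + c = m·(c + rr + e), so c·(1 − m) = m·(rr + e) − 1.
Hence c = [m·(rr + e) − 1]/(1 − m) = [2.731959 × (0.278 + 0) − 1] / (1 − 2.731959) ≈ 0.138869.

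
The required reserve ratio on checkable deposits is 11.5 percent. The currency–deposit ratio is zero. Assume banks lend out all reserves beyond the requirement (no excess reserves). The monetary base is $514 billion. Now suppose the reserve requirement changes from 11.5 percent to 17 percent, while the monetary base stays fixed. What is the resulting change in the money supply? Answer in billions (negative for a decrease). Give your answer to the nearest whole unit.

Initially m₁ = 1 / (0.115) ≈ 8.6957, so M₁ = 8.6957 × 514 = 4469.5898 billion.
After the change m₂ = 1 / (0.17) ≈ 5.8824, so M₂ = 5.8824 × 514 = 3023.5536 billion.
ΔM = M₂ − M₁ = 3023.5536 − 4469.5898 = -1446.0362 billion.

-1446 billion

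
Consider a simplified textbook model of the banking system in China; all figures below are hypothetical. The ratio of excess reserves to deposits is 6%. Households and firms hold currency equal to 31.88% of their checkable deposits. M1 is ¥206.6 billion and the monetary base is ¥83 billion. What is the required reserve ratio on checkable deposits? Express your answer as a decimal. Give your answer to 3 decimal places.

0.151

Using m = M/MB = 206.6/83 ≈ 2.489157. Since m = (1 + c)/(c + rr + e), the denominator satisfies c + rr + e = (1 + c)/m = (1 + 0.3188) / 2.489157 ≈ 0.529818.
With c = 0.3188 and e = 0.06, the required reserve ratio on checkable deposits is 0.529818 − 0.3188 − 0.06 = 0.151018.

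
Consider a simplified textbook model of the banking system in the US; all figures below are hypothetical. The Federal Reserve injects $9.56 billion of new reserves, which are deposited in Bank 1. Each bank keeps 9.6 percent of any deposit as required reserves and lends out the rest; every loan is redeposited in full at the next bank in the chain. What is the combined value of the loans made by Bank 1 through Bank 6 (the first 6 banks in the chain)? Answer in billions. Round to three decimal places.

$40.891 billion

Bank i lends (1 − rr)^i of the original deposit: Bank 1 lends 9.56·0.9040 ≈ 8.6422, Bank 2 lends 9.56·0.9040² ≈ 7.8126, and so on.
Summing a geometric series: total = 9.56·[0.9040·(1 − 0.9040^6) / (1 − 0.9040)] ≈ 40.8912 billion.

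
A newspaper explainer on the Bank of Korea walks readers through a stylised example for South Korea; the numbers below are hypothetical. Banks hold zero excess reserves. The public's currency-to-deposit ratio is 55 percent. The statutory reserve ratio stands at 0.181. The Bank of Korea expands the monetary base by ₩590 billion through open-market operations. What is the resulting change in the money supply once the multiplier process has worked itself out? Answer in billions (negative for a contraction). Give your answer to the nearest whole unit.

The money multiplier is m = (1 + c) / (rr + c) = (1 + 0.55) / (0.181 + 0.55) ≈ 2.1204.
The purchase adds 590 billion of base, so ΔM = m × ΔMB = 2.1204 × (+590) = 1251.036 billion.

₩1251 billion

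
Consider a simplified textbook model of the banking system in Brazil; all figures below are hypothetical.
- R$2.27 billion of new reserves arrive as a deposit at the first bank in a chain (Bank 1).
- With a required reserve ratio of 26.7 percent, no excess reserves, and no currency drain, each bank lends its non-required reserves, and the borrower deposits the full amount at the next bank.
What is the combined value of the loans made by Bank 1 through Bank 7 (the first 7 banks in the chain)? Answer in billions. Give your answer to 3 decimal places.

Bank i lends (1 − rr)^i of the original deposit: Bank 1 lends 2.27·0.7330 ≈ 1.6639, Bank 2 lends 2.27·0.7330² ≈ 1.2196, and so on.
Summing a geometric series: total = 2.27·[0.7330·(1 − 0.7330^7) / (1 − 0.7330)] ≈ 5.5234 billion.

R$5.523 billion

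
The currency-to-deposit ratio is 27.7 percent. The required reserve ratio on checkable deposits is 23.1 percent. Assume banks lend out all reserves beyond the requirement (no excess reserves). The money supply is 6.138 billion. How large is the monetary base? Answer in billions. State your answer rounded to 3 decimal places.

The money multiplier is m = (1 + c) / (rr + c) = (1 + 0.277) / (0.231 + 0.277) ≈ 2.51378.
MB = M / m = 6.138 / 2.51378 ≈ 2.4417 billion.

2.442 billion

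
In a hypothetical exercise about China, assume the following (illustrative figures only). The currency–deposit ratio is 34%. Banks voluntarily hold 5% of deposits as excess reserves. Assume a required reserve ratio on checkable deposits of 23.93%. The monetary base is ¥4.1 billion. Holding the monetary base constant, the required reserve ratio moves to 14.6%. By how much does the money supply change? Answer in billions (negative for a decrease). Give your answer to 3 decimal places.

¥1.520 billion

Initially m₁ = (1 + 0.34) / (0.2393 + 0.05 + 0.34) ≈ 2.12935, so M₁ = 2.12935 × 4.1 ≈ 8.7303 billion.
After the change m₂ = (1 + 0.34) / (0.146 + 0.05 + 0.34) = 2.5, so M₂ = 2.5 × 4.1 = 10.25 billion.
ΔM = M₂ − M₁ = 10.25 − 8.7303 = 1.5197 billion.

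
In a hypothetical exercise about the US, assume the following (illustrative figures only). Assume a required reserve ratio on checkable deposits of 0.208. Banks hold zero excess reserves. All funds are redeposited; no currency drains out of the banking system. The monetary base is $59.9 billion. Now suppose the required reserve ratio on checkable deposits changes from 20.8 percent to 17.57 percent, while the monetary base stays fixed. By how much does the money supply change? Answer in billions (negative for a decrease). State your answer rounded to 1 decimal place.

Initially m₁ = 1 / (0.208) ≈ 4.8077, so M₁ = 4.8077 × 59.9 ≈ 287.9812 billion.
After the change m₂ = 1 / (0.1757) ≈ 5.6915, so M₂ = 5.6915 × 59.9 ≈ 340.9208 billion.
ΔM = M₂ − M₁ = 340.9208 − 287.9812 = 52.9396 billion.

$52.9 billion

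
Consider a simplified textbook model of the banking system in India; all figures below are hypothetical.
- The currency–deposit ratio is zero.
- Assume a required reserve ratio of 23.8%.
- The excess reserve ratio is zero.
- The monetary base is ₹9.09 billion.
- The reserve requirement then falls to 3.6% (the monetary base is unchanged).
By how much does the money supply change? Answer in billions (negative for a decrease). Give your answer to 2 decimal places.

Initially m₁ = 1 / (0.238) ≈ 4.2017, so M₁ = 4.2017 × 9.09 ≈ 38.1935 billion.
After the change m₂ = 1 / (0.036) ≈ 27.7778, so M₂ = 27.7778 × 9.09 ≈ 252.5002 billion.
ΔM = M₂ − M₁ = 252.5002 − 38.1935 = 214.3067 billion.

₹214.31 billion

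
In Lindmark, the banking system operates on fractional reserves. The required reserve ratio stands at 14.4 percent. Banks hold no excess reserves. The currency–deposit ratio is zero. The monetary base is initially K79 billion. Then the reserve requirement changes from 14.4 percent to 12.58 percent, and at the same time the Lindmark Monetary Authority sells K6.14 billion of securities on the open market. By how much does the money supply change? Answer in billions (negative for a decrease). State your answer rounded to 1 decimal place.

K30.6 billion

Before: m₁ = 1 / (0.144) ≈ 6.9444, MB₁ = 79, so M₁ = 6.9444 × 79 = 548.6076 billion.
After: m₂ = 1 / (0.1258) ≈ 7.9491, MB₂ = 79 − 6.14 = 72.86, so M₂ = 7.9491 × 72.86 ≈ 579.1714 billion.
ΔM = M₂ − M₁ = 579.1714 − 548.6076 = 30.5638 billion.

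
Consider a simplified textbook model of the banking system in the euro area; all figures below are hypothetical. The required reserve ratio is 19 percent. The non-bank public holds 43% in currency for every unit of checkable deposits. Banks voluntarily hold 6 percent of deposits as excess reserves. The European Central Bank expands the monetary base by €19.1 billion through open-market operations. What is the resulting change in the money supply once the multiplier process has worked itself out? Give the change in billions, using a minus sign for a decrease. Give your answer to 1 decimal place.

€40.2 billion

The money multiplier is m = (1 + c) / (rr + e + c) = (1 + 0.43) / (0.19 + 0.06 + 0.43) ≈ 2.1029.
The purchase adds 19.1 billion of base, so ΔM = m × ΔMB = 2.1029 × (+19.1) ≈ 40.1654 billion.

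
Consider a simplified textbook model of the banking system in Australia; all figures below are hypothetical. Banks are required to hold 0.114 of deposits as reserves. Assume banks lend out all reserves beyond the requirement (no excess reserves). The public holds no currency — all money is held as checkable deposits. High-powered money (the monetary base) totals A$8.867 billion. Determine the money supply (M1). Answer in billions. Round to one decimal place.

With no currency drain or excess reserves, the money multiplier is m = 1/rr = 1/0.114 ≈ 8.7719.
Money supply M = m × MB = 8.7719 × 8.867 ≈ 77.7804 billion.

A$77.8 billion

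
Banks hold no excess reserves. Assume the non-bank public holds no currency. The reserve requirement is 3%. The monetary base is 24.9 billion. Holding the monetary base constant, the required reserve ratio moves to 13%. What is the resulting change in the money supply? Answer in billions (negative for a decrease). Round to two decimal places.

Initially m₁ = 1 / (0.03) ≈ 33.33333, so M₁ = 33.33333 × 24.9 ≈ 829.9999 billion.
After the change m₂ = 1 / (0.13) ≈ 7.69231, so M₂ = 7.69231 × 24.9 ≈ 191.5385 billion.
ΔM = M₂ − M₁ = 191.5385 − 829.9999 = -638.4614 billion.

-638.46 billion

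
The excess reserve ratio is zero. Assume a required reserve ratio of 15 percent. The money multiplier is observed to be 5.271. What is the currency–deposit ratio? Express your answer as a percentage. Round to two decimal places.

4.90%

Using m = 5.271. From m = (1 + c)/(c + rr + e), rearranging gives 1 + c = m·(c + rr + e), so c·(1 − m) = m·(rr + e) − 1.
Hence c = [m·(rr + e) − 1]/(1 − m) = [5.271 × (0.15 + 0) − 1] / (1 − 5.271) ≈ 0.049017.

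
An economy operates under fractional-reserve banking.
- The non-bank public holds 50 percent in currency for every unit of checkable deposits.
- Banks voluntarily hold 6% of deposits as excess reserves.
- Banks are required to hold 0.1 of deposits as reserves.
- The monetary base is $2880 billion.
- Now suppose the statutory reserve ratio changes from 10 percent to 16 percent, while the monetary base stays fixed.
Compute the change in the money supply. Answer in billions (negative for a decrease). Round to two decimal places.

-545.45 billion

Initially m₁ = (1 + 0.5) / (0.1 + 0.06 + 0.5) ≈ 2.2727273, so M₁ = 2.2727273 × 2880 ≈ 6545.4546 billion.
After the change m₂ = (1 + 0.5) / (0.16 + 0.06 + 0.5) ≈ 2.0833333, so M₂ = 2.0833333 × 2880 ≈ 5999.9999 billion.
ΔM = M₂ − M₁ = 5999.9999 − 6545.4546 = -545.4547 billion.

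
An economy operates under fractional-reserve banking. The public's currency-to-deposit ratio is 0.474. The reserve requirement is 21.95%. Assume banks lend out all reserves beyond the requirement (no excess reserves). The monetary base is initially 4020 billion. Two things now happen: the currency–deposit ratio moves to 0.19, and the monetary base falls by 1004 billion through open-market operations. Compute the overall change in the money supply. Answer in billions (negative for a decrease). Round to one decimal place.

220.1 billion

Before: m₁ = (1 + 0.474) / (0.2195 + 0.474) ≈ 2.125451, MB₁ = 4020, so M₁ = 2.125451 × 4020 ≈ 8544.313 billion.
After: m₂ = (1 + 0.19) / (0.2195 + 0.19) ≈ 2.905983, MB₂ = 4020 − 1004 = 3016, so M₂ = 2.905983 × 3016 ≈ 8764.4447 billion.
ΔM = M₂ − M₁ = 8764.4447 − 8544.313 = 220.1317 billion.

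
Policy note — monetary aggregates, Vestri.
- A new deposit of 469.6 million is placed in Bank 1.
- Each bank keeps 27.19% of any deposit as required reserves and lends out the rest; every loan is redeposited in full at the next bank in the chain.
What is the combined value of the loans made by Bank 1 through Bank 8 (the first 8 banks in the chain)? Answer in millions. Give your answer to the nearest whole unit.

Bank i lends (1 − rr)^i of the original deposit: Bank 1 lends 469.6·0.7281 ≈ 341.9158, Bank 2 lends 469.6·0.7281² ≈ 248.9489, and so on.
Summing a geometric series: total = 469.6·[0.7281·(1 − 0.7281^8) / (1 − 0.7281)] ≈ 1158.1852 million.

1158 million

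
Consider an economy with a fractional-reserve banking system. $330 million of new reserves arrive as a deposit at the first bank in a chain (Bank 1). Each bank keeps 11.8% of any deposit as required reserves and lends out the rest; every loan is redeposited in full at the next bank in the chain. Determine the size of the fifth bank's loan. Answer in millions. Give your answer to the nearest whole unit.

Each bank lends a fraction (1 − rr) = 0.8820 of the deposit it receives, so Bank 5 receives 330·0.8820^4 and lends 330·0.8820^5 ≈ 176.1395 million.

$176 million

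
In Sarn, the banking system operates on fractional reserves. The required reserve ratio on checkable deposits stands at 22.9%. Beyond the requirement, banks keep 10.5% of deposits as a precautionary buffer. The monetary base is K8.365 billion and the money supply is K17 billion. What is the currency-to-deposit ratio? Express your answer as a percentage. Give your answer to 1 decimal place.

Using m = M/MB = 17/8.365 ≈ 2.032277. From m = (1 + c)/(c + rr + e), rearranging gives 1 + c = m·(c + rr + e), so c·(1 − m) = m·(rr + e) − 1.
Hence c = [m·(rr + e) − 1]/(1 − m) = [2.032277 × (0.229 + 0.105) − 1] / (1 − 2.032277) ≈ 0.311176.

31.1%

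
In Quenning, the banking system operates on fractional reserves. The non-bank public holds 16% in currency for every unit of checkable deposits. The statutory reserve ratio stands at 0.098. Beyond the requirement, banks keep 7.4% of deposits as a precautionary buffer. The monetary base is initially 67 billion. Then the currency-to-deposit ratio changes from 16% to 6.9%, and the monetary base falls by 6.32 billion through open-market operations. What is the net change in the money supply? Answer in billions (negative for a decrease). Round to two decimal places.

35.06 billion

Before: m₁ = (1 + 0.16) / (0.098 + 0.074 + 0.16) ≈ 3.49398, MB₁ = 67, so M₁ = 3.49398 × 67 ≈ 234.0967 billion.
After: m₂ = (1 + 0.069) / (0.098 + 0.074 + 0.069) ≈ 4.43568, MB₂ = 67 − 6.32 = 60.68, so M₂ = 4.43568 × 60.68 ≈ 269.1571 billion.
ΔM = M₂ − M₁ = 269.1571 − 234.0967 = 35.0604 billion.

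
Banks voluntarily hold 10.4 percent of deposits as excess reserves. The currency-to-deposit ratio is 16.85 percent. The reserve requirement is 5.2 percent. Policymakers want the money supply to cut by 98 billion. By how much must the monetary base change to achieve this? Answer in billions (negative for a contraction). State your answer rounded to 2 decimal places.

-27.22 billion

The money multiplier is m = (1 + c) / (rr + e + c) = (1 + 0.1685) / (0.052 + 0.104 + 0.1685) ≈ 3.60092.
ΔMB = ΔM / m = (−98) / 3.60092 ≈ -27.2153 billion.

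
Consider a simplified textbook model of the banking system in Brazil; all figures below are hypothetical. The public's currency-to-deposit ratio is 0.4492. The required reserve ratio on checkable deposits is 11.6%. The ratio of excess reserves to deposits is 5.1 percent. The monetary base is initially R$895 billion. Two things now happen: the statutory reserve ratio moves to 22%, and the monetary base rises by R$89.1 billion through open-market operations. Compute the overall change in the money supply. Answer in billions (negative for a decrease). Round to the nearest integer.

Before: m₁ = (1 + 0.4492) / (0.116 + 0.051 + 0.4492) ≈ 2.3518, MB₁ = 895, so M₁ = 2.3518 × 895 = 2104.861 billion.
After: m₂ = (1 + 0.4492) / (0.22 + 0.051 + 0.4492) ≈ 2.0122, MB₂ = 895 + 89.1 = 984.1, so M₂ = 2.0122 × 984.1 ≈ 1980.206 billion.
ΔM = M₂ − M₁ = 1980.206 − 2104.861 = -124.655 billion.

-125 billion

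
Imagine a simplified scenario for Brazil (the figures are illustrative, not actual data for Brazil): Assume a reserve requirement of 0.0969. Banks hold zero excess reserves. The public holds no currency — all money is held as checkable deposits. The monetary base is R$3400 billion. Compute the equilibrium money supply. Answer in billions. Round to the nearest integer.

R$35088 billion

With no currency drain or excess reserves, the money multiplier is m = 1/rr = 1/0.0969 ≈ 10.31992.
Money supply M = m × MB = 10.31992 × 3400 = 35087.728 billion.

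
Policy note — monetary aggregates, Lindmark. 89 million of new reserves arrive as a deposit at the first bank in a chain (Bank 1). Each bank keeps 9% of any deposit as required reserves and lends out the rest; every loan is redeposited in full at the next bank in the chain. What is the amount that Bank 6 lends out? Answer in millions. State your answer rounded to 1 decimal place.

Each bank lends a fraction (1 − rr) = 0.9100 of the deposit it receives, so Bank 6 receives 89·0.9100^5 and lends 89·0.9100^6 ≈ 50.5404 million.

50.5 million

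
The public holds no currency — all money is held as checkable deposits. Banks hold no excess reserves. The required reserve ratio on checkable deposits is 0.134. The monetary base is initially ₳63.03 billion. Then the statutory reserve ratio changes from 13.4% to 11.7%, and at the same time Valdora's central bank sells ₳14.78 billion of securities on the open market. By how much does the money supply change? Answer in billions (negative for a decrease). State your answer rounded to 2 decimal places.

-57.98 billion

Before: m₁ = 1 / (0.134) ≈ 7.46269, MB₁ = 63.03, so M₁ = 7.46269 × 63.03 ≈ 470.3734 billion.
After: m₂ = 1 / (0.117) ≈ 8.54701, MB₂ = 63.03 − 14.78 = 48.25, so M₂ = 8.54701 × 48.25 ≈ 412.3932 billion.
ΔM = M₂ − M₁ = 412.3932 − 470.3734 = -57.9802 billion.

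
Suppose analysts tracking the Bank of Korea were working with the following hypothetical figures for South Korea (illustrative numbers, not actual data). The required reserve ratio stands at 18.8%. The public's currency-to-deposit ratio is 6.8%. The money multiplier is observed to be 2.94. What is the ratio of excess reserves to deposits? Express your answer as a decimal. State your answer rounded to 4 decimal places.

Using m = 2.94. Since m = (1 + c)/(c + rr + e), the denominator satisfies c + rr + e = (1 + c)/m = (1 + 0.068) / 2.94 ≈ 0.363265.
With c = 0.068 and rr = 0.188, the ratio of excess reserves to deposits is 0.363265 − 0.068 − 0.188 = 0.107265.

0.1073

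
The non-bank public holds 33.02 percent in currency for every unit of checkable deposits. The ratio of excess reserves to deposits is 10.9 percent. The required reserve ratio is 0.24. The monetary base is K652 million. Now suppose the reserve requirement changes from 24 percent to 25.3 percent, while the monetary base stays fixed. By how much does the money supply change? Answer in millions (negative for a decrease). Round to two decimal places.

-23.98 million

Initially m₁ = (1 + 0.3302) / (0.24 + 0.109 + 0.3302) ≈ 1.958481, so M₁ = 1.958481 × 652 ≈ 1276.9296 million.
After the change m₂ = (1 + 0.3302) / (0.253 + 0.109 + 0.3302) ≈ 1.921699, so M₂ = 1.921699 × 652 ≈ 1252.9477 million.
ΔM = M₂ − M₁ = 1252.9477 − 1276.9296 = -23.9819 million.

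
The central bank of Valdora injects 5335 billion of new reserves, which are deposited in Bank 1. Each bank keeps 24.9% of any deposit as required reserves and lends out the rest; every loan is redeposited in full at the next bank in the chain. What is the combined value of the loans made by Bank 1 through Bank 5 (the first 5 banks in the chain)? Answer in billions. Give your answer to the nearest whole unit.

Bank i lends (1 − rr)^i of the original deposit: Bank 1 lends 5335·0.7510 = 4006.5850, Bank 2 lends 5335·0.7510² ≈ 3008.9453, and so on.
Summing a geometric series: total = 5335·[0.7510·(1 − 0.7510^5) / (1 − 0.7510)] ≈ 12246.7796 billion.

12247 billion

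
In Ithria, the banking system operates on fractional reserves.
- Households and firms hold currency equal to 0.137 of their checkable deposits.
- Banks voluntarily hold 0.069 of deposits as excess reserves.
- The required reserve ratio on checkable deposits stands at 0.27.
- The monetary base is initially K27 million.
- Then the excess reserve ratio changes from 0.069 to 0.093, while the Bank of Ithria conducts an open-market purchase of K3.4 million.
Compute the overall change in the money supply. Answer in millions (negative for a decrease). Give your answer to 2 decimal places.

Before: m₁ = (1 + 0.137) / (0.27 + 0.069 + 0.137) ≈ 2.38866, MB₁ = 27, so M₁ = 2.38866 × 27 ≈ 64.4938 million.
After: m₂ = (1 + 0.137) / (0.27 + 0.093 + 0.137) = 2.27400, MB₂ = 27 + 3.4 = 30.4, so M₂ = 2.27400 × 30.4 = 69.1296 million.
ΔM = M₂ − M₁ = 69.1296 − 64.4938 = 4.6358 million.

K4.64 million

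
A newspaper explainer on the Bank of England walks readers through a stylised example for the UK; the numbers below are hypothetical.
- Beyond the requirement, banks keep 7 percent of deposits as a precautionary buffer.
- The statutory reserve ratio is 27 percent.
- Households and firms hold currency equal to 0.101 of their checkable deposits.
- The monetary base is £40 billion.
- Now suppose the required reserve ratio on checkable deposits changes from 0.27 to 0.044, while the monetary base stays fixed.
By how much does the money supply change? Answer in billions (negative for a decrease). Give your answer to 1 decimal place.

Initially m₁ = (1 + 0.101) / (0.27 + 0.07 + 0.101) ≈ 2.4966, so M₁ = 2.4966 × 40 = 99.864 billion.
After the change m₂ = (1 + 0.101) / (0.044 + 0.07 + 0.101) ≈ 5.1209, so M₂ = 5.1209 × 40 = 204.836 billion.
ΔM = M₂ − M₁ = 204.836 − 99.864 = 104.972 billion.

£105.0 billion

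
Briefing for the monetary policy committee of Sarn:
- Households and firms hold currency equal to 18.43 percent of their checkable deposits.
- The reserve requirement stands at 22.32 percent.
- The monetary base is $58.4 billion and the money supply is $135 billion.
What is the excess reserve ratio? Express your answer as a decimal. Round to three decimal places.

0.105

Using m = M/MB = 135/58.4 ≈ 2.311644. Since m = (1 + c)/(c + rr + e), the denominator satisfies c + rr + e = (1 + c)/m = (1 + 0.1843) / 2.311644 ≈ 0.512319.
With c = 0.1843 and rr = 0.2232, the excess reserve ratio is 0.512319 − 0.1843 − 0.2232 = 0.104819.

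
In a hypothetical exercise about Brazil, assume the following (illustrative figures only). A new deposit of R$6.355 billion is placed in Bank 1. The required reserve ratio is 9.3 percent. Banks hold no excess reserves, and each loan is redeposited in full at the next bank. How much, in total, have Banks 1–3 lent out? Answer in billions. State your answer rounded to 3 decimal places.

R$15.734 billion

Bank i lends (1 − rr)^i of the original deposit: Bank 1 lends 6.355·0.9070 ≈ 5.7640, Bank 2 lends 6.355·0.9070² ≈ 5.2279, and so on.
Summing a geometric series: total = 6.355·[0.9070·(1 − 0.9070^3) / (1 − 0.9070)] ≈ 15.7337 billion.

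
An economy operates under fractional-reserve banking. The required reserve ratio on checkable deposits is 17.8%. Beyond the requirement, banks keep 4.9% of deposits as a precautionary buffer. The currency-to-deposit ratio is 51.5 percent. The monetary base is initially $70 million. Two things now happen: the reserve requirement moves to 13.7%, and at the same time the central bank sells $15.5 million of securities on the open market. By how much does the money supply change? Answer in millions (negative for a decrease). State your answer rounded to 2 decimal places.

Before: m₁ = (1 + 0.515) / (0.178 + 0.049 + 0.515) ≈ 2.04178, MB₁ = 70, so M₁ = 2.04178 × 70 = 142.9246 million.
After: m₂ = (1 + 0.515) / (0.137 + 0.049 + 0.515) ≈ 2.16120, MB₂ = 70 − 15.5 = 54.5, so M₂ = 2.16120 × 54.5 = 117.7854 million.
ΔM = M₂ − M₁ = 117.7854 − 142.9246 = -25.1392 million.

-25.14 million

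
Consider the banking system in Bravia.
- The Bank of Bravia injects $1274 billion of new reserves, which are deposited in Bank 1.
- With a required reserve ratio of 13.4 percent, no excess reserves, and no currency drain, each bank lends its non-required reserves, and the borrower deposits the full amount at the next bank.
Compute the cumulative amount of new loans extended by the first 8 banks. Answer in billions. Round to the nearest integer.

Bank i lends (1 − rr)^i of the original deposit: Bank 1 lends 1274·0.8660 = 1103.2840, Bank 2 lends 1274·0.8660² ≈ 955.4439, and so on.
Summing a geometric series: total = 1274·[0.8660·(1 − 0.8660^8) / (1 − 0.8660)] ≈ 5628.9549 billion.

$5629 billion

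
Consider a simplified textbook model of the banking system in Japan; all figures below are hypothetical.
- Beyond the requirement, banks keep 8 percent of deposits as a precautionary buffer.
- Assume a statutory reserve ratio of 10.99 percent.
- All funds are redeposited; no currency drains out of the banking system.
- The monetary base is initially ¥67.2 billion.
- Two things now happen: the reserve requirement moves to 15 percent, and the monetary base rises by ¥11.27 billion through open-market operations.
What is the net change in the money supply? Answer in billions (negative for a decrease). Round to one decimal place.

-12.7 billion

Before: m₁ = 1 / (0.1099 + 0.08) ≈ 5.2659, MB₁ = 67.2, so M₁ = 5.2659 × 67.2 ≈ 353.8685 billion.
After: m₂ = 1 / (0.15 + 0.08) ≈ 4.3478, MB₂ = 67.2 + 11.27 = 78.47, so M₂ = 4.3478 × 78.47 ≈ 341.1719 billion.
ΔM = M₂ − M₁ = 341.1719 − 353.8685 = -12.6966 billion.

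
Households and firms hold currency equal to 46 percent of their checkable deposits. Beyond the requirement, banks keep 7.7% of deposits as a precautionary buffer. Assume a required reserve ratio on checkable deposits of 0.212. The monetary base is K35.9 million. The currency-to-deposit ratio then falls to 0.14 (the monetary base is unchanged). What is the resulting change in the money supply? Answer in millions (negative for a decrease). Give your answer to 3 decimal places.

K25.420 million

Initially m₁ = (1 + 0.46) / (0.212 + 0.077 + 0.46) ≈ 1.949266, so M₁ = 1.949266 × 35.9 ≈ 69.9786 million.
After the change m₂ = (1 + 0.14) / (0.212 + 0.077 + 0.14) ≈ 2.657343, so M₂ = 2.657343 × 35.9 ≈ 95.3986 million.
ΔM = M₂ − M₁ = 95.3986 − 69.9786 = 25.42 million.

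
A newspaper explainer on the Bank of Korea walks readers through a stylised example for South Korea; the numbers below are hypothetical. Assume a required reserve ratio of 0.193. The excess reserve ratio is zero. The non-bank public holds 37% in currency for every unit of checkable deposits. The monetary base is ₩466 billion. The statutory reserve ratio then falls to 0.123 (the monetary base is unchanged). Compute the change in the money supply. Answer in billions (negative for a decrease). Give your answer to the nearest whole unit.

Initially m₁ = (1 + 0.37) / (0.193 + 0.37) ≈ 2.4334, so M₁ = 2.4334 × 466 = 1133.9644 billion.
After the change m₂ = (1 + 0.37) / (0.123 + 0.37) ≈ 2.7789, so M₂ = 2.7789 × 466 = 1294.9674 billion.
ΔM = M₂ − M₁ = 1294.9674 − 1133.9644 = 161.003 billion.

₩161 billion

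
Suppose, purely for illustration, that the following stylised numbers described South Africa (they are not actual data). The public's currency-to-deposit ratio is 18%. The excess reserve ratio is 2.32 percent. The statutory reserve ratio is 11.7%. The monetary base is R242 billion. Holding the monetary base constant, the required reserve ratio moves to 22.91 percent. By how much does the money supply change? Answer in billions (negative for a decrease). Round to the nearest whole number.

Initially m₁ = (1 + 0.18) / (0.117 + 0.0232 + 0.18) ≈ 3.6852, so M₁ = 3.6852 × 242 = 891.8184 billion.
After the change m₂ = (1 + 0.18) / (0.2291 + 0.0232 + 0.18) ≈ 2.7296, so M₂ = 2.7296 × 242 = 660.5632 billion.
ΔM = M₂ − M₁ = 660.5632 − 891.8184 = -231.2552 billion.

-231 billion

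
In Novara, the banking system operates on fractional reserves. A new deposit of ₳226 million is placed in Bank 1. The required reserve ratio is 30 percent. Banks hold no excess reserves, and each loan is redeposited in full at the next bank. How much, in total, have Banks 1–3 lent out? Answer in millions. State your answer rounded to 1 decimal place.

₳346.5 million

Bank i lends (1 − rr)^i of the original deposit: Bank 1 lends 226·0.7000 = 158.2000, Bank 2 lends 226·0.7000² = 110.7400, and so on.
Summing a geometric series: total = 226·[0.7000·(1 − 0.7000^3) / (1 − 0.7000)] = 346.4580 million.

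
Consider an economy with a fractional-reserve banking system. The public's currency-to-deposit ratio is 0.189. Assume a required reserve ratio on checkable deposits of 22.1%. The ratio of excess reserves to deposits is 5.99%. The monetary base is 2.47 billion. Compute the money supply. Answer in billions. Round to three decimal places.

The money multiplier is m = (1 + c) / (rr + e + c) = (1 + 0.189) / (0.221 + 0.0599 + 0.189) ≈ 2.53033.
So M = m × MB = 2.53033 × 2.47 ≈ 6.2499 billion.

6.250 billion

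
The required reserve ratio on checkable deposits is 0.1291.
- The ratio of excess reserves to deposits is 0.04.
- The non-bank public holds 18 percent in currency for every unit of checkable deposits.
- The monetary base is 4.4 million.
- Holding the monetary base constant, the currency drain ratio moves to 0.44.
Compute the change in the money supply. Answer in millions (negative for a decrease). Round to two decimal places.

-4.47 million

Initially m₁ = (1 + 0.18) / (0.1291 + 0.04 + 0.18) ≈ 3.3801, so M₁ = 3.3801 × 4.4 ≈ 14.8724 million.
After the change m₂ = (1 + 0.44) / (0.1291 + 0.04 + 0.44) ≈ 2.3641, so M₂ = 2.3641 × 4.4 ≈ 10.402 million.
ΔM = M₂ − M₁ = 10.402 − 14.8724 = -4.4704 million.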